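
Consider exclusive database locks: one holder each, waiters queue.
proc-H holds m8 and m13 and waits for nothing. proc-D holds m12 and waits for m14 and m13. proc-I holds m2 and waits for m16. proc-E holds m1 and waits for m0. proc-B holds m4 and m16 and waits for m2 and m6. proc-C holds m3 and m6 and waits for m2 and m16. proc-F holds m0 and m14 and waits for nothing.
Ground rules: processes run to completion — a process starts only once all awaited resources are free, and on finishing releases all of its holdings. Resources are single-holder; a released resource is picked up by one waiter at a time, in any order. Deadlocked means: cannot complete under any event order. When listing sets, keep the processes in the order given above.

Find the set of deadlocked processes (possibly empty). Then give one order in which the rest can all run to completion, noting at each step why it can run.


The deadlocked set is proc-I, proc-B and proc-C.
Key observation: the wait chain closes on itself along proc-I -> proc-B -> proc-I; proc-C is caught in further circular waits.
The rest can finish in the order proc-F, proc-H, proc-E, proc-D.
Step-by-step check:
  proc-F: no waits; runs immediately, freeing m0 and m14
  proc-H: no waits; runs immediately, freeing m8 and m13
  proc-E: everything it awaited (m0) is free; runs, freeing m1
  proc-D: everything it awaited (m14 and m13) is free; runs, freeing m12


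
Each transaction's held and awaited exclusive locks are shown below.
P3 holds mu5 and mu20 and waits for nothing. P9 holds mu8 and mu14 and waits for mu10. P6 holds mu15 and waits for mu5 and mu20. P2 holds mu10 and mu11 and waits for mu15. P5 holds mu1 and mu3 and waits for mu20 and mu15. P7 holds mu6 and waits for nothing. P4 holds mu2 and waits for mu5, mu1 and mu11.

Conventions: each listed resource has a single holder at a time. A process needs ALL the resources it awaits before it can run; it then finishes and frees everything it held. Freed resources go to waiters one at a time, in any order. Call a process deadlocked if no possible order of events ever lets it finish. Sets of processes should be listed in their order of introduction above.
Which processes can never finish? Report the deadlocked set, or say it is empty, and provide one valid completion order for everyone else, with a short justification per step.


No process is deadlocked.
Key observation: every chain of waits terminates; starting from the processes that wait on nothing, all the rest unlock in turn.
A valid finishing order for the others: P3, P6, P2, P7, P5, P9, P4.
Verifying each step:
  P3 waits on nothing -> runs at once and releases mu5 and mu20
  P6: everything it awaited (mu5 and mu20) is free; runs, freeing mu15
  P2: everything it awaited (mu15) is free; runs, freeing mu10 and mu11
  P7 waits on nothing -> runs at once and releases mu6
  P5: everything it awaited (mu20 and mu15) is free; runs, freeing mu1 and mu3
  P9: everything it awaited (mu10) is free; runs, freeing mu8 and mu14
  P4: everything it awaited (mu5, mu1 and mu11) is free; runs, freeing mu2


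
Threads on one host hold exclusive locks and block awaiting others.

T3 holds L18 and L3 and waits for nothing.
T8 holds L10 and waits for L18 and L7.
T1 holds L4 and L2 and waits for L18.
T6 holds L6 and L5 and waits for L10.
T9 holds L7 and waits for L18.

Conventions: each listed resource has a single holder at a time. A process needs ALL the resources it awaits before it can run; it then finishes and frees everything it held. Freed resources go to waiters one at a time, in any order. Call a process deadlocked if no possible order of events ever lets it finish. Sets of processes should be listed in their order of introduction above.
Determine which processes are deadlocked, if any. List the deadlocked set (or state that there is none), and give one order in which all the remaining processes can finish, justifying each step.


No process is deadlocked.
Key observation: every chain of waits terminates; starting from the processes that wait on nothing, all the rest unlock in turn.
A valid finishing order for the others: T3, T9, T8, T6, T1.
Verifying each step:
  T3: no waits; runs immediately, freeing L18 and L3
  T9: everything it awaited (L18) is free; runs, freeing L7
  T8: everything it awaited (L18 and L7) is free; runs, freeing L10
  T6: everything it awaited (L10) is free; runs, freeing L6 and L5
  T1: everything it awaited (L18) is free; runs, freeing L4 and L2


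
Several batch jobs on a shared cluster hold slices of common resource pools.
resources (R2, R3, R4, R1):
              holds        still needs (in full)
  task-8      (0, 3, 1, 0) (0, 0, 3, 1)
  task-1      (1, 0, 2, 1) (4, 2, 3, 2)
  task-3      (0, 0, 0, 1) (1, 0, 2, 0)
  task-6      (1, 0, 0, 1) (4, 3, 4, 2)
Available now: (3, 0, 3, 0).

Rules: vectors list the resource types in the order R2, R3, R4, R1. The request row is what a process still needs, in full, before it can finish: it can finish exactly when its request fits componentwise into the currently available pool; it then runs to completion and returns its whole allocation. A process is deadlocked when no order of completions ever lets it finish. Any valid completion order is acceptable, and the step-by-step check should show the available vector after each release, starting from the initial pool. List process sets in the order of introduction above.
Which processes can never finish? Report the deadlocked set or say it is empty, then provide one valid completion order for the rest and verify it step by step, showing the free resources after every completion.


The deadlocked set is task-1 and task-6.
Key observation: once task-3, task-8 finish, the pool peaks at (3, 3, 4, 1) — and every remaining process still needs more R2 than that.
The rest can finish in the order task-3, task-8. Check, step by step:
  pool = (3, 0, 3, 0)
  run task-3 (needs (1, 0, 2, 0), free (3, 0, 3, 0)); after release of (0, 0, 0, 1) the pool is (3, 0, 3, 1)
  run task-8 (needs (0, 0, 3, 1), free (3, 0, 3, 1)); after release of (0, 3, 1, 0) the pool is (3, 3, 4, 1)
The blocked processes can never fit:
  blocked: task-1 wants (4, 2, 3, 2), pool (3, 3, 4, 1) — not enough R2 and R1
  blocked: task-6 wants (4, 3, 4, 2), pool (3, 3, 4, 1) — not enough R2 and R1


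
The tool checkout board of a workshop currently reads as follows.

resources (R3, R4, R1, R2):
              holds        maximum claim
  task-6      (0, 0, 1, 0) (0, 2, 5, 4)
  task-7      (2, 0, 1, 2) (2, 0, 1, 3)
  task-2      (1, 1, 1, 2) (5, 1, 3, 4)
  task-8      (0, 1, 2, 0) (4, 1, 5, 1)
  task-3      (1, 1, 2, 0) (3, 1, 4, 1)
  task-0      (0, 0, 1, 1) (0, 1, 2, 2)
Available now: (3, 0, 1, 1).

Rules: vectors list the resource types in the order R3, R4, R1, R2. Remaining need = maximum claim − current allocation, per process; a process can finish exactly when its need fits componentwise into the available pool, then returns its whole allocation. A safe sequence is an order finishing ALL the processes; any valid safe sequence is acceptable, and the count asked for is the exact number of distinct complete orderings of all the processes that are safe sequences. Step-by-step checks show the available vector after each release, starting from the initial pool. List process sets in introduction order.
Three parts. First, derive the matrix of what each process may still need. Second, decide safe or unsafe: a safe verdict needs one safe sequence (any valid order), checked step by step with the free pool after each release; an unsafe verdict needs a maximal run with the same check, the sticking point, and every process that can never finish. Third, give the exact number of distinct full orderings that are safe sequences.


(1) Outstanding need per process (order R3, R4, R1, R2):
  task-6: (0, 2, 4, 4)
  task-7: (0, 0, 0, 1)
  task-2: (4, 0, 2, 2)
  task-8: (4, 0, 3, 1)
  task-3: (2, 0, 2, 1)
  task-0: (0, 1, 1, 1)
(2) SAFE — a valid safe sequence is task-7, task-3, task-8, task-0, task-6, task-2.
Key observation: at task-7 the run first touches a limit — (0, 0, 0, 1) against (3, 0, 1, 1), exact on a resource it actually requests.
Walking it through:
  pool = (3, 0, 1, 1)
  task-7: need (0, 0, 0, 1) fits (3, 0, 1, 1); releases (2, 0, 1, 2), pool now (5, 0, 2, 3)
  task-3: need (2, 0, 2, 1) fits (5, 0, 2, 3); releases (1, 1, 2, 0), pool now (6, 1, 4, 3)
  task-8: need (4, 0, 3, 1) fits (6, 1, 4, 3); releases (0, 1, 2, 0), pool now (6, 2, 6, 3)
  task-0: need (0, 1, 1, 1) fits (6, 2, 6, 3); releases (0, 0, 1, 1), pool now (6, 2, 7, 4)
  task-6: need (0, 2, 4, 4) fits (6, 2, 7, 4); releases (0, 0, 1, 0), pool now (6, 2, 8, 4)
  task-2: need (4, 0, 2, 2) fits (6, 2, 8, 4); releases (1, 1, 1, 2), pool now (7, 3, 9, 6)
(3) Precisely 30 of the possible complete orderings are safe sequences.


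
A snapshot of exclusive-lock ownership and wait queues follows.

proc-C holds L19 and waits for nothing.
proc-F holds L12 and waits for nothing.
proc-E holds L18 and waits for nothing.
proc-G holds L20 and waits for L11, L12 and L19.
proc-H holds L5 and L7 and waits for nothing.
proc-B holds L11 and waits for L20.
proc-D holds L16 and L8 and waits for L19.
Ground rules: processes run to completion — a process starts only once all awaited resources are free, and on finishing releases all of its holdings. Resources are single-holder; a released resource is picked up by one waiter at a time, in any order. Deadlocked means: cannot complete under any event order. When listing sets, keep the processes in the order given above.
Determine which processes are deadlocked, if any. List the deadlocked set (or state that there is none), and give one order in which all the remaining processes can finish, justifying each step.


Deadlocked set: proc-G and proc-B.
Key observation: the waits loop around proc-G -> proc-B -> proc-G with no way out; no other process is dragged down with it.
A valid finishing order for the others: proc-H, proc-C, proc-D, proc-E, proc-F.
Step-by-step check:
  proc-H: no waits; runs immediately, freeing L5 and L7
  proc-C: no waits; runs immediately, freeing L19
  proc-D: everything it awaited (L19) is free; runs, freeing L16 and L8
  proc-E: no waits; runs immediately, freeing L18
  proc-F: no waits; runs immediately, freeing L12


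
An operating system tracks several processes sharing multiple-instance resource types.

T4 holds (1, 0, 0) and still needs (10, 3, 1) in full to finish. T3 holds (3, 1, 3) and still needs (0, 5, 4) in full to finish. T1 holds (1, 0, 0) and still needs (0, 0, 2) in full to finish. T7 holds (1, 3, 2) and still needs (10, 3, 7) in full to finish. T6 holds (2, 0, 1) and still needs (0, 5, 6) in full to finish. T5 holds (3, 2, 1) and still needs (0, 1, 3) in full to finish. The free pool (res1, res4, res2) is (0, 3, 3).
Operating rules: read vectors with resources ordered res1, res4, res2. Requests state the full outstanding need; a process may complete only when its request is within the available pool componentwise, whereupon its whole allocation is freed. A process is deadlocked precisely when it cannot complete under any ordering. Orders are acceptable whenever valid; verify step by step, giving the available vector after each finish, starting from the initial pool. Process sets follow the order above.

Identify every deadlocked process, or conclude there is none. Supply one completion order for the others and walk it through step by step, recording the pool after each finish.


Deadlocked set: T4 and T7.
Key observation: T5, T3, T6, T1 can finish, but then (9, 6, 8) is all there is, and the blocked group's res1 demands exceed it.
One completion order for the rest: T5, T3, T6, T1. Check, step by step:
  pool = (0, 3, 3)
  run T5 (needs (0, 1, 3), free (0, 3, 3)); after release of (3, 2, 1) the pool is (3, 5, 4)
  run T3 (needs (0, 5, 4), free (3, 5, 4)); after release of (3, 1, 3) the pool is (6, 6, 7)
  run T6 (needs (0, 5, 6), free (6, 6, 7)); after release of (2, 0, 1) the pool is (8, 6, 8)
  run T1 (needs (0, 0, 2), free (8, 6, 8)); after release of (1, 0, 0) the pool is (9, 6, 8)
The blocked processes can never fit:
  blocked: T4 wants (10, 3, 1), pool (9, 6, 8) — not enough res1
  blocked: T7 wants (10, 3, 7), pool (9, 6, 8) — not enough res1


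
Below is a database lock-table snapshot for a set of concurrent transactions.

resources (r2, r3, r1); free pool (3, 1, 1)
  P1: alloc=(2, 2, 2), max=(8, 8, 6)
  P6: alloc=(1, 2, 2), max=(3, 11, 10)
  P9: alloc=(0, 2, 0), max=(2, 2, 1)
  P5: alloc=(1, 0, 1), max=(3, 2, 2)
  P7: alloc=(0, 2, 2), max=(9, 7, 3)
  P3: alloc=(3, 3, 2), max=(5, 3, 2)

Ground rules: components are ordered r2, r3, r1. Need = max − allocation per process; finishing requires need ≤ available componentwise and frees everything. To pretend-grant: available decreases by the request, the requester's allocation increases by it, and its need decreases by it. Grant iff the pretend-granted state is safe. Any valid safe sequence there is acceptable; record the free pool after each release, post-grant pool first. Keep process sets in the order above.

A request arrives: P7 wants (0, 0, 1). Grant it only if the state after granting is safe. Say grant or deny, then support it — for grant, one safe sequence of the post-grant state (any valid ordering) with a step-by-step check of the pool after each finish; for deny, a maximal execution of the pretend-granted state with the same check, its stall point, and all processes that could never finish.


DENY. Granting would leave the state unsafe.
Key observation: after P3, P9, P5 the pool peaks at (7, 6, 3), and each blocked process is short somewhere: P1 on r1; P6 on r3, r1; P7 on r2.
After a pretend grant, a maximal execution: P3, P9, P5 — then nothing else fits. Walking it through:
  pool = (3, 1, 0)
  run P3 (needs (2, 0, 0), free (3, 1, 0)); after release of (3, 3, 2) the pool is (6, 4, 2)
  run P9 (needs (2, 0, 1), free (6, 4, 2)); after release of (0, 2, 0) the pool is (6, 6, 2)
  run P5 (needs (2, 2, 1), free (6, 6, 2)); after release of (1, 0, 1) the pool is (7, 6, 3)
  P1 cannot run: need (6, 6, 4) vs free (7, 6, 3) (insufficient r1)
  P6 cannot run: need (2, 9, 8) vs free (7, 6, 3) (insufficient r3 and r1)
  P7 cannot run: need (9, 5, 0) vs free (7, 6, 3) (insufficient r2)
Processes that could never finish after the grant: P1, P6 and P7.


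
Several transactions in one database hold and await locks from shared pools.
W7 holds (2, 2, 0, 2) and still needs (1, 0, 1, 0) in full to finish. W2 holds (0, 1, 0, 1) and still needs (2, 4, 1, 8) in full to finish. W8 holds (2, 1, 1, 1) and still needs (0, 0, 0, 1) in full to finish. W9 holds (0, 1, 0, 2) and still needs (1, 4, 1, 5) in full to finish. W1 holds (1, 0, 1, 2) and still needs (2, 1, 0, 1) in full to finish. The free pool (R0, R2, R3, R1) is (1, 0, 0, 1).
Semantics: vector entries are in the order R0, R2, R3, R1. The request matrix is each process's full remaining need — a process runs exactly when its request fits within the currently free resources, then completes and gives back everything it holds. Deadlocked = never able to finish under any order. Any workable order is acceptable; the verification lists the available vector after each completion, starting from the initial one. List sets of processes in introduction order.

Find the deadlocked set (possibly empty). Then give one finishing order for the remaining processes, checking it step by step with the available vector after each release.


Deadlocked: W2 and W9.
Key observation: even finishing W8, W1, W7 leaves just (6, 3, 2, 6) free — too little R2 for any of the remaining processes.
One completion order for the rest: W8, W1, W7. Step-by-step check:
  pool = (1, 0, 0, 1)
  W8 needs (0, 0, 0, 1) <= (1, 0, 0, 1) -> finishes; pool += (2, 1, 1, 1) = (3, 1, 1, 2)
  W1 needs (2, 1, 0, 1) <= (3, 1, 1, 2) -> finishes; pool += (1, 0, 1, 2) = (4, 1, 2, 4)
  W7 needs (1, 0, 1, 0) <= (4, 1, 2, 4) -> finishes; pool += (2, 2, 0, 2) = (6, 3, 2, 6)
The blocked processes can never fit:
  W2 cannot run: need (2, 4, 1, 8) vs free (6, 3, 2, 6) (insufficient R2 and R1)
  W9 cannot run: need (1, 4, 1, 5) vs free (6, 3, 2, 6) (insufficient R2)


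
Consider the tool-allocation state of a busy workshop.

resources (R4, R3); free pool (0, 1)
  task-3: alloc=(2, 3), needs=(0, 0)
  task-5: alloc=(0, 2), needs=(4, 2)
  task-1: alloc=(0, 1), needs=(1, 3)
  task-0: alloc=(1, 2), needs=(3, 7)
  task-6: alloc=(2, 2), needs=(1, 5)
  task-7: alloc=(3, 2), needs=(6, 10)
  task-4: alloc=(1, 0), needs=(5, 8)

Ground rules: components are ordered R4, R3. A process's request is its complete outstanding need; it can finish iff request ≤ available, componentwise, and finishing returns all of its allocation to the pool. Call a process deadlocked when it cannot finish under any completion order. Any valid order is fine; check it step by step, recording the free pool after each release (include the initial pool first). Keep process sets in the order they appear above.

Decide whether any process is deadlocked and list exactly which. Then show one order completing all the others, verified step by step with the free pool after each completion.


No process is deadlocked.
Key observation: task-3 can run right away; the returned allocation unlocks the remaining processes in turn.
A valid finishing order for the others: task-3, task-1, task-6, task-0, task-4, task-5, task-7. Step-by-step check:
  pool = (0, 1)
  task-3: need (0, 0) fits (0, 1); releases (2, 3), pool now (2, 4)
  task-1: need (1, 3) fits (2, 4); releases (0, 1), pool now (2, 5)
  task-6: need (1, 5) fits (2, 5); releases (2, 2), pool now (4, 7)
  task-0: need (3, 7) fits (4, 7); releases (1, 2), pool now (5, 9)
  task-4: need (5, 8) fits (5, 9); releases (1, 0), pool now (6, 9)
  task-5: need (4, 2) fits (6, 9); releases (0, 2), pool now (6, 11)
  task-7: need (6, 10) fits (6, 11); releases (3, 2), pool now (9, 13)


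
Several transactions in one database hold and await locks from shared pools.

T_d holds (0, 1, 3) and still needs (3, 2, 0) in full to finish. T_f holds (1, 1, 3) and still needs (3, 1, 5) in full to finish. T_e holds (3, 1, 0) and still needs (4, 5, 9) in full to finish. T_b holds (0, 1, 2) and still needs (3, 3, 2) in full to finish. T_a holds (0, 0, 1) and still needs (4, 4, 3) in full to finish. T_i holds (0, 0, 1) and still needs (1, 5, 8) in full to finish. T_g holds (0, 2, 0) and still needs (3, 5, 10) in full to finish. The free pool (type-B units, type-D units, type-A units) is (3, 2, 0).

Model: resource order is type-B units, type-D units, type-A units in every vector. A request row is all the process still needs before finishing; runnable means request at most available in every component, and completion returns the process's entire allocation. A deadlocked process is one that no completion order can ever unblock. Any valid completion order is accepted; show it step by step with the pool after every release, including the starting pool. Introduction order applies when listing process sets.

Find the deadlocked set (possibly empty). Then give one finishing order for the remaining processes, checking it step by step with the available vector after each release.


The deadlocked set is empty.
Key observation: T_d fits the free pool immediately, and its release cascades until everyone finishes.
The rest can finish in the order T_d, T_b, T_f, T_a, T_e, T_i, T_g. Check, step by step:
  pool = (3, 2, 0)
  T_d needs (3, 2, 0) <= (3, 2, 0) -> finishes; pool += (0, 1, 3) = (3, 3, 3)
  T_b needs (3, 3, 2) <= (3, 3, 3) -> finishes; pool += (0, 1, 2) = (3, 4, 5)
  T_f needs (3, 1, 5) <= (3, 4, 5) -> finishes; pool += (1, 1, 3) = (4, 5, 8)
  T_a needs (4, 4, 3) <= (4, 5, 8) -> finishes; pool += (0, 0, 1) = (4, 5, 9)
  T_e needs (4, 5, 9) <= (4, 5, 9) -> finishes; pool += (3, 1, 0) = (7, 6, 9)
  T_i needs (1, 5, 8) <= (7, 6, 9) -> finishes; pool += (0, 0, 1) = (7, 6, 10)
  T_g needs (3, 5, 10) <= (7, 6, 10) -> finishes; pool += (0, 2, 0) = (7, 8, 10)


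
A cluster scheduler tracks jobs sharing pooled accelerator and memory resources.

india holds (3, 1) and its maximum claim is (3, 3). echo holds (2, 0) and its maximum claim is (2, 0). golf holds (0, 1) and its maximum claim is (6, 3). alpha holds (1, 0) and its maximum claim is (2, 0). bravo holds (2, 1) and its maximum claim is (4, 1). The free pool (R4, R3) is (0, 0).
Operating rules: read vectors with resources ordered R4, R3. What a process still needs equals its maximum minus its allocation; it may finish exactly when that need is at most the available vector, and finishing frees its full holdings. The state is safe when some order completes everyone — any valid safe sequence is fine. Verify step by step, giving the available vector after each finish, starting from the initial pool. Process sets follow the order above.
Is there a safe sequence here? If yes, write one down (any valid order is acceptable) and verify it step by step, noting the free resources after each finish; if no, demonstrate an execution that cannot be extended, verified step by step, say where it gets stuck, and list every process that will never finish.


The state is UNSAFE.
Key observation: after echo, alpha, bravo complete, (5, 1) is the best the pool ever gets, yet each leftover process wants more R3.
The run echo, alpha, bravo cannot be extended any further. Step-by-step check:
  pool = (0, 0)
  echo: need (0, 0) fits (0, 0); releases (2, 0), pool now (2, 0)
  alpha: need (1, 0) fits (2, 0); releases (1, 0), pool now (3, 0)
  bravo: need (2, 0) fits (3, 0); releases (2, 1), pool now (5, 1)
  india cannot run: need (0, 2) vs free (5, 1) (insufficient R3)
  golf cannot run: need (6, 2) vs free (5, 1) (insufficient R4 and R3)
Processes that can never finish: india and golf.


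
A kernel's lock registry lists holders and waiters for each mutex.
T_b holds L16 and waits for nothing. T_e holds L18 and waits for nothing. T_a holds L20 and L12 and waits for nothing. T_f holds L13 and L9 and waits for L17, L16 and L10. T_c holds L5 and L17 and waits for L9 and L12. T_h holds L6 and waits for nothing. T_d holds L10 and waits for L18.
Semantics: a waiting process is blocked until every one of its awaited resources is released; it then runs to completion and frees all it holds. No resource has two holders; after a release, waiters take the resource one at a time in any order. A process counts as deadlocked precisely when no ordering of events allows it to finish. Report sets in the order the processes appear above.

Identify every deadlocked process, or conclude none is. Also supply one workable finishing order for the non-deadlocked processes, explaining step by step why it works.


Deadlocked set: T_f and T_c.
Key observation: nobody on the ring T_f -> T_c -> T_f can start until another member finishes, which never happens; no other process is dragged down with it.
One completion order for the rest: T_a, T_e, T_h, T_d, T_b.
Step-by-step check:
  run T_a (it waits on nothing); releases L20 and L12
  run T_e (it waits on nothing); releases L18
  run T_h (it waits on nothing); releases L6
  T_d waits on L18 — all released -> runs and releases L10
  run T_b (it waits on nothing); releases L16


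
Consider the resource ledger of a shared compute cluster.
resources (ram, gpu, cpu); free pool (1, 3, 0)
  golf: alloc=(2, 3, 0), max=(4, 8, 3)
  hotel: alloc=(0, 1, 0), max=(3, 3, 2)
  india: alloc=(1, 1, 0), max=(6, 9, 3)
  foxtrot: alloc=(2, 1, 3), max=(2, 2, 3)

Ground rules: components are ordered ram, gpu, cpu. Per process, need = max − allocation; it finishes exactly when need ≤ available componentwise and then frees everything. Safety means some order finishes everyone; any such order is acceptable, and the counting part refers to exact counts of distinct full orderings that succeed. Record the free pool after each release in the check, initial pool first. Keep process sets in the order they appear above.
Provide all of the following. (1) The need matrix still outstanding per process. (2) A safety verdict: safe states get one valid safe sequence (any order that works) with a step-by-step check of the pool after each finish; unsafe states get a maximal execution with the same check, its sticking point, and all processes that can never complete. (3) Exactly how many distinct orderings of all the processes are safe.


(1) Need matrix, components ordered ram, gpu, cpu:
  golf: (2, 5, 3)
  hotel: (3, 2, 2)
  india: (5, 8, 3)
  foxtrot: (0, 1, 0)
(2) SAFE — a valid safe sequence is foxtrot, hotel, golf, india.
Key observation: at hotel the run first touches a limit — (3, 2, 2) against (3, 4, 3), exact on a resource it actually requests.
Check, step by step:
  pool = (1, 3, 0)
  foxtrot: need (0, 1, 0) fits (1, 3, 0); releases (2, 1, 3), pool now (3, 4, 3)
  hotel: need (3, 2, 2) fits (3, 4, 3); releases (0, 1, 0), pool now (3, 5, 3)
  golf: need (2, 5, 3) fits (3, 5, 3); releases (2, 3, 0), pool now (5, 8, 3)
  india: need (5, 8, 3) fits (5, 8, 3); releases (1, 1, 0), pool now (6, 9, 3)
(3) The exact count: 1 of the possible complete orderings is a safe sequence.


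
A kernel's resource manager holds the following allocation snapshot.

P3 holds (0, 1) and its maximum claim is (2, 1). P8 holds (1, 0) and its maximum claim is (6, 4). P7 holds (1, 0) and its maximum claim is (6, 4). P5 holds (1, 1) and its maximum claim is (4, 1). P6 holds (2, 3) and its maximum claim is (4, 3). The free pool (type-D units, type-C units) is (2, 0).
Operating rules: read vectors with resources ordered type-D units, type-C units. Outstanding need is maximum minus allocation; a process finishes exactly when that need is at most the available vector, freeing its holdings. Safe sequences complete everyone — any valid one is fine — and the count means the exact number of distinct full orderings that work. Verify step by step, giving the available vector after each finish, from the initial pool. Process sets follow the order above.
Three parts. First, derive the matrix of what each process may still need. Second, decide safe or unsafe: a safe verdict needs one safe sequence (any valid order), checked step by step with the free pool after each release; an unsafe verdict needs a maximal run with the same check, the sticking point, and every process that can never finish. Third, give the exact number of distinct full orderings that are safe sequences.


(1) Need matrix, components ordered type-D units, type-C units:
  P3: (2, 0)
  P8: (5, 4)
  P7: (5, 4)
  P5: (3, 0)
  P6: (2, 0)
(2) SAFE — a valid safe sequence is P6, P3, P5, P8, P7.
Key observation: the order's first zero-slack moment is P6 ((2, 0) needed, (2, 0) free — a requested resource with nothing to spare).
Walking it through:
  pool = (2, 0)
  P6 needs (2, 0) <= (2, 0) -> finishes; pool += (2, 3) = (4, 3)
  P3 needs (2, 0) <= (4, 3) -> finishes; pool += (0, 1) = (4, 4)
  P5 needs (3, 0) <= (4, 4) -> finishes; pool += (1, 1) = (5, 5)
  P8 needs (5, 4) <= (5, 5) -> finishes; pool += (1, 0) = (6, 5)
  P7 needs (5, 4) <= (6, 5) -> finishes; pool += (1, 0) = (7, 5)
(3) Exactly 10 of the possible complete orderings are safe sequences.


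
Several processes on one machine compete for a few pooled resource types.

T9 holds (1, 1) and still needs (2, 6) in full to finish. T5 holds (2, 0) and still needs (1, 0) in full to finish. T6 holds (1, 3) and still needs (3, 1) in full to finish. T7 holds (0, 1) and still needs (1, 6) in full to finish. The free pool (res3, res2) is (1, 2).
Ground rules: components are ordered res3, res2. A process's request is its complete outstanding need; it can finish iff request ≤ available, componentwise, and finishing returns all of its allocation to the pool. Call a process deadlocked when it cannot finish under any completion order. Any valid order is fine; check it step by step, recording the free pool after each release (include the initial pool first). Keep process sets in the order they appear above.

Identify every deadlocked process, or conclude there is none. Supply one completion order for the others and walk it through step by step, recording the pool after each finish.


Deadlocked set: T9 and T7.
Key observation: the wall is res2: completing T5, T6 brings the pool only to (4, 5), and all the rest need more.
A valid finishing order for the others: T5, T6. Check, step by step:
  pool = (1, 2)
  T5: need (1, 0) fits (1, 2); releases (2, 0), pool now (3, 2)
  T6: need (3, 1) fits (3, 2); releases (1, 3), pool now (4, 5)
The blocked processes can never fit:
  T9 cannot run: need (2, 6) vs free (4, 5) (insufficient res2)
  T7 cannot run: need (1, 6) vs free (4, 5) (insufficient res2)


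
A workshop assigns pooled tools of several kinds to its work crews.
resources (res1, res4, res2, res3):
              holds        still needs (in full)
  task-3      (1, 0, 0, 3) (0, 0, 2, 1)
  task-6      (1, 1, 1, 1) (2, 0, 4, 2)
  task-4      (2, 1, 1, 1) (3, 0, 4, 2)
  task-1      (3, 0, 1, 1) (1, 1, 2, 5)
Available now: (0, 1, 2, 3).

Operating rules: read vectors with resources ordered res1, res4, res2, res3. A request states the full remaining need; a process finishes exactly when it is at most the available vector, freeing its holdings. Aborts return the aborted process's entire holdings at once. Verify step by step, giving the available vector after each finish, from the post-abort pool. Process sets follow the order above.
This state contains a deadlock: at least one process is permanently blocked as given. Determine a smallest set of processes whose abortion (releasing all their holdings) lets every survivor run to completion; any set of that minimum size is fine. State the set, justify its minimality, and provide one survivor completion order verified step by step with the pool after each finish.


Abort task-6.
Key observation: the returned (1, 1, 1, 1) from task-6 is what brings task-4 — unrunnable before, under any order — into play at step 3.
No smaller set exists: with zero aborts the deadlock remains.
One survivor order: task-3, task-1, task-4. Verifying each step (post-abort pool first):
  pool = (1, 2, 3, 4)
  task-3: need (0, 0, 2, 1) fits (1, 2, 3, 4); releases (1, 0, 0, 3), pool now (2, 2, 3, 7)
  task-1: need (1, 1, 2, 5) fits (2, 2, 3, 7); releases (3, 0, 1, 1), pool now (5, 2, 4, 8)
  task-4: need (3, 0, 4, 2) fits (5, 2, 4, 8); releases (2, 1, 1, 1), pool now (7, 3, 5, 9)


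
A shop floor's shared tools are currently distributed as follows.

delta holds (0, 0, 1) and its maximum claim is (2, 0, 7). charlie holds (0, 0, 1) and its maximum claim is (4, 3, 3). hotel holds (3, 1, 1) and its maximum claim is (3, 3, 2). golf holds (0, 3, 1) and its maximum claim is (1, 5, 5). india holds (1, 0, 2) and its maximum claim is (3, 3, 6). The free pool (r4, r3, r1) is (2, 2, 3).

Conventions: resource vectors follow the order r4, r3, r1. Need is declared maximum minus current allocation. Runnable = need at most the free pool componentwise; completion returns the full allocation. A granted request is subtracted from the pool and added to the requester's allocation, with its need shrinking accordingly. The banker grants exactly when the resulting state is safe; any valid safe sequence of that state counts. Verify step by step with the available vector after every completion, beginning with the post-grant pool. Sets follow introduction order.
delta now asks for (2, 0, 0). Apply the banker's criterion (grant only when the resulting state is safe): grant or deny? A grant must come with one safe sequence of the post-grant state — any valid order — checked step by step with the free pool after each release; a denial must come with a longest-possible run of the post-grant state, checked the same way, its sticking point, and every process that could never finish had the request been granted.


GRANT. The post-grant state is safe; one safe sequence: hotel, golf, india, charlie, delta.
Key observation: after the grant the pool drops to (0, 2, 3), which still lets hotel finish first and unwind the rest.
Verifying the post-grant state step by step:
  pool = (0, 2, 3)
  hotel: need (0, 2, 1) fits (0, 2, 3); releases (3, 1, 1), pool now (3, 3, 4)
  golf: need (1, 2, 4) fits (3, 3, 4); releases (0, 3, 1), pool now (3, 6, 5)
  india: need (2, 3, 4) fits (3, 6, 5); releases (1, 0, 2), pool now (4, 6, 7)
  charlie: need (4, 3, 2) fits (4, 6, 7); releases (0, 0, 1), pool now (4, 6, 8)
  delta: need (0, 0, 6) fits (4, 6, 8); releases (2, 0, 1), pool now (6, 6, 9)


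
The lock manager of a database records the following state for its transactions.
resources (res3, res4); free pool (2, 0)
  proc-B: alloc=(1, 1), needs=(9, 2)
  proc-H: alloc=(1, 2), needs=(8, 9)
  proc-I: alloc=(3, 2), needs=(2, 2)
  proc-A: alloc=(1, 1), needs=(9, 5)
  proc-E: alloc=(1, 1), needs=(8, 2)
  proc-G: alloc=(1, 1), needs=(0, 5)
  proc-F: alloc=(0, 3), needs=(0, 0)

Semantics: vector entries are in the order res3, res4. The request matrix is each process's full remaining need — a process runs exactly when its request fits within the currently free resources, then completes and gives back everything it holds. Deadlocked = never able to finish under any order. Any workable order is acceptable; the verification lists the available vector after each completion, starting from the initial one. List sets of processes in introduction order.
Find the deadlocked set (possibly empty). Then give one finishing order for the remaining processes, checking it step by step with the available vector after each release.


Deadlocked set: proc-B, proc-H, proc-A and proc-E.
Key observation: the pool after proc-F, proc-I, proc-G is (6, 6); every surviving request exceeds it in res3, so progress ends there.
The rest can finish in the order proc-F, proc-I, proc-G. Check, step by step:
  pool = (2, 0)
  proc-F: need (0, 0) fits (2, 0); releases (0, 3), pool now (2, 3)
  proc-I: need (2, 2) fits (2, 3); releases (3, 2), pool now (5, 5)
  proc-G: need (0, 5) fits (5, 5); releases (1, 1), pool now (6, 6)
None of the blocked processes ever fits:
  proc-B cannot run: need (9, 2) vs free (6, 6) (insufficient res3)
  proc-H cannot run: need (8, 9) vs free (6, 6) (insufficient res3 and res4)
  proc-A cannot run: need (9, 5) vs free (6, 6) (insufficient res3)
  proc-E cannot run: need (8, 2) vs free (6, 6) (insufficient res3)


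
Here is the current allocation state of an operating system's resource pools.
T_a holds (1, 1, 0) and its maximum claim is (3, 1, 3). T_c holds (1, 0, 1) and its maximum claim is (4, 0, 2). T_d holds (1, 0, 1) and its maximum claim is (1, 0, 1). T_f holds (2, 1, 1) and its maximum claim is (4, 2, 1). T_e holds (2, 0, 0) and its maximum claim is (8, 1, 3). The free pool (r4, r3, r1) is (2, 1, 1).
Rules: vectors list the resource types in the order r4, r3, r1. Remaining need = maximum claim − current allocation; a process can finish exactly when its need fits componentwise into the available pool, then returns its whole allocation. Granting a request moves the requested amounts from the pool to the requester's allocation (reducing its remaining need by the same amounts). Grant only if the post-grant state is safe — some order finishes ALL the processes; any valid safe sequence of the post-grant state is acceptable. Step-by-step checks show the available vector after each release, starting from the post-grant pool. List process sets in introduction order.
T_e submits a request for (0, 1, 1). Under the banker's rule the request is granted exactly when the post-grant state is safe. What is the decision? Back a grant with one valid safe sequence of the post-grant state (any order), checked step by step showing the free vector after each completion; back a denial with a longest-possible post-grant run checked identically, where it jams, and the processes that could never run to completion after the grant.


DENY: after the grant no complete ordering would exist.
Key observation: after T_d, T_c the pool peaks at (4, 0, 2), and each blocked process is short somewhere: T_a on r1; T_f on r3; T_e on r4.
After a pretend grant, a maximal execution: T_d, T_c — then nothing else fits. Walking it through:
  pool = (2, 0, 0)
  T_d needs (0, 0, 0) <= (2, 0, 0) -> finishes; pool += (1, 0, 1) = (3, 0, 1)
  T_c needs (3, 0, 1) <= (3, 0, 1) -> finishes; pool += (1, 0, 1) = (4, 0, 2)
  blocked: T_a wants (2, 0, 3), pool (4, 0, 2) — not enough r1
  blocked: T_f wants (2, 1, 0), pool (4, 0, 2) — not enough r3
  blocked: T_e wants (6, 0, 2), pool (4, 0, 2) — not enough r4
Processes that could never finish after the grant: T_a, T_f and T_e.


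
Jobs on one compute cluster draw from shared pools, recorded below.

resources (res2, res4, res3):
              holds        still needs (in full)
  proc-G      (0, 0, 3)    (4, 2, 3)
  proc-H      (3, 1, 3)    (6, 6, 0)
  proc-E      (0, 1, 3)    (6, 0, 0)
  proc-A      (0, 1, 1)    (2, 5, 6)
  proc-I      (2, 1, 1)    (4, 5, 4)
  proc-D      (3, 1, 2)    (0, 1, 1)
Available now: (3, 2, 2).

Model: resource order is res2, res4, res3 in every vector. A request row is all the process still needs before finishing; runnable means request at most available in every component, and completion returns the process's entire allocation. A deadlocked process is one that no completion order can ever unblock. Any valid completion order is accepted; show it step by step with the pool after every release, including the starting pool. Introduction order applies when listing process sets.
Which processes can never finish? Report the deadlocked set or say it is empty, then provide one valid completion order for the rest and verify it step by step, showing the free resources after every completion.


The deadlocked set is proc-H, proc-A and proc-I.
Key observation: no order helps: past proc-D, proc-E, proc-G, the free pool tops out at (6, 4, 10), below what each blocked process needs in res4.
One completion order for the rest: proc-D, proc-E, proc-G. Verifying each step:
  pool = (3, 2, 2)
  proc-D: need (0, 1, 1) fits (3, 2, 2); releases (3, 1, 2), pool now (6, 3, 4)
  proc-E: need (6, 0, 0) fits (6, 3, 4); releases (0, 1, 3), pool now (6, 4, 7)
  proc-G: need (4, 2, 3) fits (6, 4, 7); releases (0, 0, 3), pool now (6, 4, 10)
The blocked processes can never fit:
  proc-H still needs (6, 6, 0) but only (6, 4, 10) is free — short on res4
  proc-A still needs (2, 5, 6) but only (6, 4, 10) is free — short on res4
  proc-I still needs (4, 5, 4) but only (6, 4, 10) is free — short on res4


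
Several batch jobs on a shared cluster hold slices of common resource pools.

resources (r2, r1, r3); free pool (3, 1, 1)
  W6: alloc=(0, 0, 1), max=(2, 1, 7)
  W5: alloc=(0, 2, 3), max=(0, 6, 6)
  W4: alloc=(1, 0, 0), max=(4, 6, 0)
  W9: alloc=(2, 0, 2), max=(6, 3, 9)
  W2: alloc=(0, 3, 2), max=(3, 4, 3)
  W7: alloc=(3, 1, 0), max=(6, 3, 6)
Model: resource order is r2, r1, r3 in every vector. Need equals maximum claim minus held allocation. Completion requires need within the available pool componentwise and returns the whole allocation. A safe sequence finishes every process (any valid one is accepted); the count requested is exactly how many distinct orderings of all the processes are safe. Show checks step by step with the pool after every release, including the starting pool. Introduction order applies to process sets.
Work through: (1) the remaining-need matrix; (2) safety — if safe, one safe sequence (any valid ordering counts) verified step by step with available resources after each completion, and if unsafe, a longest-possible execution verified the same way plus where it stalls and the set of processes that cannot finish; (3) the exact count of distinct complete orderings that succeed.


(1) Remaining need (order r2, r1, r3):
  W6: (2, 1, 6)
  W5: (0, 4, 3)
  W4: (3, 6, 0)
  W9: (4, 3, 7)
  W2: (3, 1, 1)
  W7: (3, 2, 6)
(2) The state is SAFE; one workable sequence: W2, W5, W6, W4, W7, W9.
Key observation: W2 is the earliest step where a requested resource binds exactly: need (3, 1, 1), pool (3, 1, 1) at its turn.
Verifying each step:
  pool = (3, 1, 1)
  run W2 (needs (3, 1, 1), free (3, 1, 1)); after release of (0, 3, 2) the pool is (3, 4, 3)
  run W5 (needs (0, 4, 3), free (3, 4, 3)); after release of (0, 2, 3) the pool is (3, 6, 6)
  run W6 (needs (2, 1, 6), free (3, 6, 6)); after release of (0, 0, 1) the pool is (3, 6, 7)
  run W4 (needs (3, 6, 0), free (3, 6, 7)); after release of (1, 0, 0) the pool is (4, 6, 7)
  run W7 (needs (3, 2, 6), free (4, 6, 7)); after release of (3, 1, 0) the pool is (7, 7, 7)
  run W9 (needs (4, 3, 7), free (7, 7, 7)); after release of (2, 0, 2) the pool is (9, 7, 9)
(3) Exactly 10 of the possible complete orderings are safe sequences.
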